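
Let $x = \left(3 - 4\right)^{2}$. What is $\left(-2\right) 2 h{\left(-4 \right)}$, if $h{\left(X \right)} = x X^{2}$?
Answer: $-64$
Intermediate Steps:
$x = 1$ ($x = \left(-1\right)^{2} = 1$)
$h{\left(X \right)} = X^{2}$ ($h{\left(X \right)} = 1 X^{2} = X^{2}$)
$\left(-2\right) 2 h{\left(-4 \right)} = \left(-2\right) 2 \left(-4\right)^{2} = \left(-4\right) 16 = -64$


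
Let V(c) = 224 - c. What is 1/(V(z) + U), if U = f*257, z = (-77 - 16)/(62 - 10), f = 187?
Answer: 52/2510809 ≈ 2.0710e-5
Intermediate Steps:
z = -93/52 ≈ -1.7885
U = 48059 (U = 187*257 = 48059)
1/(V(z) + U) = 1/((224 - 1*(-93/52)) + 48059) = 1/((224 + 93/52) + 48059) = 1/(11741/52 + 48059) = 1/(2510809/52) = 52/2510809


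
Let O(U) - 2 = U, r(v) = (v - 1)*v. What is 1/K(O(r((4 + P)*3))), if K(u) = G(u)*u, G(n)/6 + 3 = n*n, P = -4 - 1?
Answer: 1/16212 ≈ 6.1683e-5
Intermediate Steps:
P = -5
G(n) = -18 + 6*n**2 (G(n) = -18 + 6*(n*n) = -18 + 6*n**2)
r(v) = v*(-1 + v) (r(v) = (-1 + v)*v = v*(-1 + v))
O(U) = 2 + U
K(u) = u*(-18 + 6*u**2) (K(u) = (-18 + 6*u**2)*u = u*(-18 + 6*u**2))
1/K(O(r((4 + P)*3))) = 1/(6*(2 + ((4 - 5)*3)*(-1 + (4 - 5)*3))*(-3 + (2 + ((4 - 5)*3)*(-1 + (4 - 5)*3))**2)) = 1/(6*(2 + (-1*3)*(-1 - 1*3))*(-3 + (2 + (-1*3)*(-1 - 1*3))**2)) = 1/(6*(2 - 3*(-1 - 3))*(-3 + (2 - 3*(-1 - 3))**2)) = 1/(6*(2 - 3*(-4))*(-3 + (2 - 3*(-4))**2)) = 1/(6*(2 + 12)*(-3 + (2 + 12)**2)) = 1/(6*14*(-3 + 14**2)) = 1/(6*14*(-3 + 196)) = 1/(6*14*193) = 1/16212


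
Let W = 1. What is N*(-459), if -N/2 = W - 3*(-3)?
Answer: 9180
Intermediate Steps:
N = -20 (N = -2*(1 - 3*(-3)) = -2*(1 + 9) = -2*10 = -20)
N*(-459) = -20*(-459) = 9180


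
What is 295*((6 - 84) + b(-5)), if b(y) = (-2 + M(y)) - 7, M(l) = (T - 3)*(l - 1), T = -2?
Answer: -16815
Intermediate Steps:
M(l) = 5 - 5*l (M(l) = (-2 - 3)*(l - 1) = -5*(-1 + l) = 5 - 5*l)
b(y) = -4 - 5*y (b(y) = (-2 + (5 - 5*y)) - 7 = (3 - 5*y) - 7 = -4 - 5*y)
295*((6 - 84) + b(-5)) = 295*((6 - 84) + (-4 - 5*(-5))) = 295*(-78 + (-4 + 25)) = 295*(-78 + 21) = 295*(-57) = -16815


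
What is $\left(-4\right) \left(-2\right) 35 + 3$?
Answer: $283$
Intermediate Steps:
$\left(-4\right) \left(-2\right) 35 + 3 = 8 \cdot 35 + 3 = 280 + 3 = 283$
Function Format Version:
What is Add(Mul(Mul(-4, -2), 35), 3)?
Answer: 283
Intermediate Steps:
Add(Mul(Mul(-4, -2), 35), 3) = Add(Mul(8, 35), 3) = Add(280, 3) = 283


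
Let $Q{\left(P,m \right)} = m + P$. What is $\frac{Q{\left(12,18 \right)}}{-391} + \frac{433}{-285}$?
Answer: $- \frac{177853}{111435} \approx -1.596$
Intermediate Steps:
$Q{\left(P,m \right)} = P + m$
$\frac{Q{\left(12,18 \right)}}{-391} + \frac{433}{-285} = \frac{12 + 18}{-391} + \frac{433}{-285} = 30 \left(- \frac{1}{391}\right) + 433 \left(- \frac{1}{285}\right) = - \frac{30}{391} - \frac{433}{285} = - \frac{177853}{111435}$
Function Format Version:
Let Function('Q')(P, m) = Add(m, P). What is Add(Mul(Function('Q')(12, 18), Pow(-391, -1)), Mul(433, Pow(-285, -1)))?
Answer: Rational(-177853, 111435) ≈ -1.5960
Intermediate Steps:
Function('Q')(P, m) = Add(P, m)
Add(Mul(Function('Q')(12, 18), Pow(-391, -1)), Mul(433, Pow(-285, -1))) = Add(Mul(Add(12, 18), Pow(-391, -1)), Mul(433, Pow(-285, -1))) = Add(Mul(30, Rational(-1, 391)), Mul(433, Rational(-1, 285))) = Add(Rational(-30, 391), Rational(-433, 285)) = Rational(-177853, 111435)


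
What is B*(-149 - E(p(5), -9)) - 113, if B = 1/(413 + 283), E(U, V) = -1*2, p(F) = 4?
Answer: -26265/232 ≈ -113.21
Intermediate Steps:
E(U, V) = -2
B = 1/696 ≈ 0.0014368
B*(-149 - E(p(5), -9)) - 113 = (-149 - 1*(-2))/696 - 113 = (-149 + 2)/696 - 113 = (1/696)*(-147) - 113 = -49/232 - 113 = -26265/232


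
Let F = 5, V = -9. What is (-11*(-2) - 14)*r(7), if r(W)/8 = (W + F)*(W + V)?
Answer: -1536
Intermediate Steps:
r(W) = 8*(-9 + W)*(5 + W) (r(W) = 8*((W + 5)*(W - 9)) = 8*((5 + W)*(-9 + W)) = 8*((-9 + W)*(5 + W)) = 8*(-9 + W)*(5 + W))
(-11*(-2) - 14)*r(7) = (-11*(-2) - 14)*(-360 - 32*7 + 8*7**2) = (22 - 14)*(-360 - 224 + 8*49) = 8*(-360 - 224 + 392) = 8*(-192) = -1536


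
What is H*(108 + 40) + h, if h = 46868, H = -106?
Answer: 31180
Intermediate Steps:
H*(108 + 40) + h = -106*(108 + 40) + 46868 = -106*148 + 46868 = -15688 + 46868 = 31180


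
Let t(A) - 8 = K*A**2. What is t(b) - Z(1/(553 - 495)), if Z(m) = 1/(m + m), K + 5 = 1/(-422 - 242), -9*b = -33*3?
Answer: -415785/664 ≈ -626.18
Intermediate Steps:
b = 11 (b = -(-11)*3/3 = -1/9*(-99) = 11)
K = -3321/664 (K = -5 + 1/(-422 - 242) = -5 + 1/(-664) = -5 - 1/664 = -3321/664 ≈ -5.0015)
Z(m) = 1/(2*m)
t(A) = 8 - 3321*A**2/664
t(b) - Z(1/(553 - 495)) = (8 - 3321/664*11**2) - 1/(2*(1/(553 - 495))) = (8 - 3321/664*121) - 1/(2*(1/58)) = (8 - 401841/664) - 1/(2*1/58) = -396529/664 - 58/2 = -396529/664 - 1*29 = -396529/664 - 29 = -415785/664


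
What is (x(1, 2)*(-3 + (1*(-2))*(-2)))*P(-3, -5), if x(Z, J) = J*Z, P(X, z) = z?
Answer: -10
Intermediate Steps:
(x(1, 2)*(-3 + (1*(-2))*(-2)))*P(-3, -5) = ((2*1)*(-3 + (1*(-2))*(-2)))*(-5) = (2*(-3 - 2*(-2)))*(-5) = (2*(-3 + 4))*(-5) = (2*1)*(-5) = 2*(-5) = -10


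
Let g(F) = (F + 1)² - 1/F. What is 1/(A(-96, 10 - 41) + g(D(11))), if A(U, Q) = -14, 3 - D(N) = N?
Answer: 8/281 ≈ 0.028470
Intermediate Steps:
D(N) = 3 - N
g(F) = (1 + F)² - 1/F
1/(A(-96, 10 - 41) + g(D(11))) = 1/(-14 + ((1 + (3 - 1*11))² - 1/(3 - 1*11))) = 1/(-14 + ((1 + (3 - 11))² - 1/(3 - 11))) = 1/(-14 + ((1 - 8)² - 1/(-8))) = 1/(-14 + ((-7)² - 1*(-⅛))) = 1/(-14 + (49 + ⅛)) = 1/(-14 + 393/8) = 1/(281/8) = 8/281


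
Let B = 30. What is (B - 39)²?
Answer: 81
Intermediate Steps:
(B - 39)² = (30 - 39)² = (-9)² = 81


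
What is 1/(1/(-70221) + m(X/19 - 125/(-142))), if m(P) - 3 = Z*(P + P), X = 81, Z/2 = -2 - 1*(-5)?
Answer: 94728129/6130923940 ≈ 0.015451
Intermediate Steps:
Z = 6 (Z = 2*(-2 - 1*(-5)) = 2*(-2 + 5) = 2*3 = 6)
m(P) = 3 + 12*P (m(P) = 3 + 6*(P + P) = 3 + 6*(2*P) = 3 + 12*P)
1/(1/(-70221) + m(X/19 - 125/(-142))) = 1/(1/(-70221) + (3 + 12*(81/19 - 125/(-142)))) = 1/(-1/70221 + (3 + 12*(81*(1/19) - 125*(-1/142)))) = 1/(-1/70221 + (3 + 12*(81/19 + 125/142))) = 1/(-1/70221 + (3 + 12*(13877/2698))) = 1/(-1/70221 + (3 + 83262/1349)) = 1/(-1/70221 + 87309/1349) = 1/(6130923940/94728129) = 94728129/6130923940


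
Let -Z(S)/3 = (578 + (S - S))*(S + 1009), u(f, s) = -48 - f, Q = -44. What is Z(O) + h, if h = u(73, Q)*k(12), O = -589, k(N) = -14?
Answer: -726586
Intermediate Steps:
Z(S) = -1749606 - 1734*S (Z(S) = -3*(578 + (S - S))*(S + 1009) = -3*(578 + 0)*(1009 + S) = -1734*(1009 + S) = -3*(583202 + 578*S) = -1749606 - 1734*S)
h = 1694 (h = (-48 - 1*73)*(-14) = (-48 - 73)*(-14) = -121*(-14) = 1694)
Z(O) + h = (-1749606 - 1734*(-589)) + 1694 = (-1749606 + 1021326) + 1694 = -728280 + 1694 = -726586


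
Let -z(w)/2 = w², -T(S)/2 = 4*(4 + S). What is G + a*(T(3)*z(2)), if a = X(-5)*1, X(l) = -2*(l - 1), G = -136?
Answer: 5240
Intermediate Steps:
X(l) = 2 - 2*l (X(l) = -2*(-1 + l) = 2 - 2*l)
T(S) = -32 - 8*S (T(S) = -8*(4 + S) = -2*(16 + 4*S) = -32 - 8*S)
a = 12 (a = (2 - 2*(-5))*1 = (2 + 10)*1 = 12*1 = 12)
z(w) = -2*w²
G + a*(T(3)*z(2)) = -136 + 12*((-32 - 8*3)*(-2*2²)) = -136 + 12*((-32 - 24)*(-2*4)) = -136 + 12*(-56*(-8)) = -136 + 12*448 = -136 + 5376 = 5240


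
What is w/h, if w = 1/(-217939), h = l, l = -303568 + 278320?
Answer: 1/5502523872 ≈ 1.8173e-10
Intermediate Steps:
l = -25248
h = -25248
w = -1/217939 ≈ -4.5884e-6
w/h = -1/217939/(-25248) = -1/217939*(-1/25248) = 1/5502523872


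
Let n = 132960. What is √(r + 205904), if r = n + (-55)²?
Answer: √341889 ≈ 584.71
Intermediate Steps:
r = 135985 (r = 132960 + (-55)² = 132960 + 3025 = 135985)
√(r + 205904) = √(135985 + 205904) = √341889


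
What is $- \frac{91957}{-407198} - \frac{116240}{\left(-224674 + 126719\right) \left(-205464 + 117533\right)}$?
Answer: $\frac{14400075597763}{63769287988978} \approx 0.22582$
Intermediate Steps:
$- \frac{91957}{-407198} - \frac{116240}{\left(-224674 + 126719\right) \left(-205464 + 117533\right)} = \left(-91957\right) \left(- \frac{1}{407198}\right) - \frac{116240}{\left(-97955\right) \left(-87931\right)} = \frac{91957}{407198} - \frac{116240}{8613281105} = \frac{91957}{407198} - \frac{23248}{1722656221} = \frac{14400075597763}{63769287988978}$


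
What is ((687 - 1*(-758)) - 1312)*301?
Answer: 40033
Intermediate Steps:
((687 - 1*(-758)) - 1312)*301 = ((687 + 758) - 1312)*301 = (1445 - 1312)*301 = 133*301 = 40033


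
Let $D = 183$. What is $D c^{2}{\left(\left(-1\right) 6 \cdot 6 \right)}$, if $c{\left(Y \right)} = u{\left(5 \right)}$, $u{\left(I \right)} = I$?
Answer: $4575$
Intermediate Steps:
$c{\left(Y \right)} = 5$
$D c^{2}{\left(\left(-1\right) 6 \cdot 6 \right)} = 183 \cdot 5^{2} = 183 \cdot 25 = 4575$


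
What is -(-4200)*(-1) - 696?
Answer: -4896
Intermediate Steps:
-(-4200)*(-1) - 696 = -200*21 - 696 = -4200 - 696 = -4896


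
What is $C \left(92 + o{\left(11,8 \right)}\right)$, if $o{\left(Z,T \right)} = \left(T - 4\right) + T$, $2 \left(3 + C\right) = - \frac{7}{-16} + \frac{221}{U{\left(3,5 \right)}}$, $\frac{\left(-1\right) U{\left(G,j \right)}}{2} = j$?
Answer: $- \frac{28769}{20} \approx -1438.4$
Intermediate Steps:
$U{\left(G,j \right)} = - 2 j$
$C = - \frac{2213}{160}$ ($C = -3 + \frac{- \frac{7}{-16} + \frac{221}{\left(-2\right) 5}}{2} = -3 + \frac{\left(-7\right) \left(- \frac{1}{16}\right) + \frac{221}{-10}}{2} = -3 + \frac{\frac{7}{16} + 221 \left(- \frac{1}{10}\right)}{2} = -3 + \frac{\frac{7}{16} - \frac{221}{10}}{2} = -3 + \frac{1}{2} \left(- \frac{1733}{80}\right) = -3 - \frac{1733}{160} = - \frac{2213}{160} \approx -13.831$)
$o{\left(Z,T \right)} = -4 + 2 T$ ($o{\left(Z,T \right)} = \left(T - 4\right) + T = \left(-4 + T\right) + T = -4 + 2 T$)
$C \left(92 + o{\left(11,8 \right)}\right) = - \frac{2213 \left(92 + \left(-4 + 2 \cdot 8\right)\right)}{160} = - \frac{2213 \left(92 + \left(-4 + 16\right)\right)}{160} = - \frac{2213 \left(92 + 12\right)}{160} = \left(- \frac{2213}{160}\right) 104 = - \frac{28769}{20}$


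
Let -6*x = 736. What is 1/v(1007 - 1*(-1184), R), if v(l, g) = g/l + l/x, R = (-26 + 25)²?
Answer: -806288/14401075 ≈ -0.055988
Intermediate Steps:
x = -368/3 (x = -⅙*736 = -368/3 ≈ -122.67)
R = 1 (R = (-1)² = 1)
v(l, g) = -3*l/368 + g/l (v(l, g) = g/l + l/(-368/3) = g/l + l*(-3/368) = g/l - 3*l/368 = -3*l/368 + g/l)
1/v(1007 - 1*(-1184), R) = 1/(-3*(1007 - 1*(-1184))/368 + 1/(1007 - 1*(-1184))) = 1/(-3*(1007 + 1184)/368 + 1/(1007 + 1184)) = 1/(-3/368*2191 + 1/2191) = 1/(-6573/368 + 1*(1/2191)) = 1/(-6573/368 + 1/2191) = 1/(-14401075/806288) = -806288/14401075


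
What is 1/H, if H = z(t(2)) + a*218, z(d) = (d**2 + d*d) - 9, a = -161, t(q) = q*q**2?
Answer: -1/34979 ≈ -2.8589e-5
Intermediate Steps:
t(q) = q**3
z(d) = -9 + 2*d**2 (z(d) = (d**2 + d**2) - 9 = 2*d**2 - 9 = -9 + 2*d**2)
H = -34979 (H = (-9 + 2*(2**3)**2) - 161*218 = (-9 + 2*8**2) - 35098 = (-9 + 2*64) - 35098 = (-9 + 128) - 35098 = 119 - 35098 = -34979)
1/H = 1/(-34979) = -1/34979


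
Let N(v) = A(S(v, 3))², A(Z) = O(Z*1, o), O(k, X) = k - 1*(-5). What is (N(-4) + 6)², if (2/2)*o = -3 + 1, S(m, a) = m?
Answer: 49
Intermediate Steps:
o = -2 (o = -3 + 1 = -2)
O(k, X) = 5 + k (O(k, X) = k + 5 = 5 + k)
A(Z) = 5 + Z (A(Z) = 5 + Z*1 = 5 + Z)
N(v) = (5 + v)²
(N(-4) + 6)² = ((5 - 4)² + 6)² = (1² + 6)² = (1 + 6)² = 7² = 49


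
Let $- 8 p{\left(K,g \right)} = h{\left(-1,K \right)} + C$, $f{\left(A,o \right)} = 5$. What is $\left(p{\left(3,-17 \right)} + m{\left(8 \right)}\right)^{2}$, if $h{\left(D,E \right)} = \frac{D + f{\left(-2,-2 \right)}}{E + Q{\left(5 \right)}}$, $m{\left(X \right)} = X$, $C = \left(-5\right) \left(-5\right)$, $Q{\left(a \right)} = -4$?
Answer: $\frac{1849}{64} \approx 28.891$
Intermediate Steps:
$C = 25$
$h{\left(D,E \right)} = \frac{5 + D}{-4 + E}$ ($h{\left(D,E \right)} = \frac{D + 5}{E - 4} = \frac{5 + D}{-4 + E}$)
$p{\left(K,g \right)} = - \frac{25}{8} - \frac{1}{2 \left(-4 + K\right)}$ ($p{\left(K,g \right)} = - \frac{\frac{5 - 1}{-4 + K} + 25}{8} = - \frac{\frac{1}{-4 + K} 4 + 25}{8} = - \frac{\frac{4}{-4 + K} + 25}{8} = - \frac{25 + \frac{4}{-4 + K}}{8} = - \frac{25}{8} - \frac{1}{2 \left(-4 + K\right)}$)
$\left(p{\left(3,-17 \right)} + m{\left(8 \right)}\right)^{2} = \left(\frac{96 - 75}{8 \left(-4 + 3\right)} + 8\right)^{2} = \left(\frac{96 - 75}{8 \left(-1\right)} + 8\right)^{2} = \left(\frac{1}{8} \left(-1\right) 21 + 8\right)^{2} = \left(- \frac{21}{8} + 8\right)^{2} = \left(\frac{43}{8}\right)^{2} = \frac{1849}{64}$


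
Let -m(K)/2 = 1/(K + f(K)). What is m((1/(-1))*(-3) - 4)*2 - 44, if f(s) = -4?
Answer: -216/5 ≈ -43.200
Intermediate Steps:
m(K) = -2/(-4 + K) (m(K) = -2/(K - 4) = -2/(-4 + K))
m((1/(-1))*(-3) - 4)*2 - 44 = -2/(-4 + ((1/(-1))*(-3) - 4))*2 - 44 = -2/(-4 + ((1*(-1))*(-3) - 4))*2 - 44 = -2/(-4 + (-1*(-3) - 4))*2 - 44 = -2/(-4 + (3 - 4))*2 - 44 = -2/(-4 - 1)*2 - 44 = -2/(-5)*2 - 44 = -2*(-1/5)*2 - 44 = (2/5)*2 - 44 = 4/5 - 44 = -216/5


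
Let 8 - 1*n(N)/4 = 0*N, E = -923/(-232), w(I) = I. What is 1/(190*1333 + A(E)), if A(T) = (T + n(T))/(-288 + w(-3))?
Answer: 67512/17098755893 ≈ 3.9484e-6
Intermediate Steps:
E = 923/232 (E = -923*(-1/232) = 923/232 ≈ 3.9784)
n(N) = 32 (n(N) = 32 - 0*N = 32 - 4*0 = 32 + 0 = 32)
A(T) = -32/291 - T/291 (A(T) = (T + 32)/(-288 - 3) = (32 + T)/(-291) = (32 + T)*(-1/291) = -32/291 - T/291)
1/(190*1333 + A(E)) = 1/(190*1333 + (-32/291 - 1/291*923/232)) = 1/(253270 + (-32/291 - 923/67512)) = 1/(253270 - 8347/67512) = 1/(17098755893/67512) = 67512/17098755893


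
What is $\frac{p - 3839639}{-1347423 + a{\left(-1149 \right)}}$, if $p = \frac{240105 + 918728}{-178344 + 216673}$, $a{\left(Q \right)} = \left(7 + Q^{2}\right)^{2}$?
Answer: $- \frac{147168364398}{66805446833369689} \approx -2.2029 \cdot 10^{-6}$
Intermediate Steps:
$p = \frac{1158833}{38329} \approx 30.234$
$\frac{p - 3839639}{-1347423 + a{\left(-1149 \right)}} = \frac{\frac{1158833}{38329} - 3839639}{-1347423 + \left(7 + \left(-1149\right)^{2}\right)^{2}} = - \frac{147168364398}{38329 \left(-1347423 + \left(7 + 1320201\right)^{2}\right)} = - \frac{147168364398}{38329 \left(-1347423 + 1320208^{2}\right)} = - \frac{147168364398}{38329 \left(-1347423 + 1742949163264\right)} = - \frac{147168364398}{38329 \cdot 1742947815841} = \left(- \frac{147168364398}{38329}\right) \frac{1}{1742947815841} = - \frac{147168364398}{66805446833369689}$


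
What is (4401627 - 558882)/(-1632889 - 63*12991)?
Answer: -3842745/2451322 ≈ -1.5676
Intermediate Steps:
(4401627 - 558882)/(-1632889 - 63*12991) = 3842745/(-1632889 - 818433) = 3842745/(-2451322) = 3842745*(-1/2451322) = -3842745/2451322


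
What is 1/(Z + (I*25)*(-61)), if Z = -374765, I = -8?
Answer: -1/362565 ≈ -2.7581e-6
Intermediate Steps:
1/(Z + (I*25)*(-61)) = 1/(-374765 - 8*25*(-61)) = 1/(-374765 - 200*(-61)) = 1/(-374765 + 12200) = 1/(-362565) = -1/362565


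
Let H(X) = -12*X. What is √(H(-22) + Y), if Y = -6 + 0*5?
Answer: √258 ≈ 16.062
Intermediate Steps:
Y = -6 (Y = -6 + 0 = -6)
√(H(-22) + Y) = √(-12*(-22) - 6) = √(264 - 6) = √258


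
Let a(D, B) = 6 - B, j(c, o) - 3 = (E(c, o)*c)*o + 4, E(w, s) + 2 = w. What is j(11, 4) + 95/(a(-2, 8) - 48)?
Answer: 4011/10 ≈ 401.10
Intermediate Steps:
E(w, s) = -2 + w
j(c, o) = 7 + c*o*(-2 + c) (j(c, o) = 3 + (((-2 + c)*c)*o + 4) = 3 + ((c*(-2 + c))*o + 4) = 3 + (c*o*(-2 + c) + 4) = 3 + (4 + c*o*(-2 + c)) = 7 + c*o*(-2 + c))
j(11, 4) + 95/(a(-2, 8) - 48) = (7 + 11*4*(-2 + 11)) + 95/((6 - 1*8) - 48) = (7 + 11*4*9) + 95/((6 - 8) - 48) = (7 + 396) + 95/(-2 - 48) = 403 + 95/(-50) = 403 + 95*(-1/50) = 403 - 19/10 = 4011/10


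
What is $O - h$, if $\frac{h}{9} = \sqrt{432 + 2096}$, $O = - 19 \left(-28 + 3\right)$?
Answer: $475 - 36 \sqrt{158} \approx 22.487$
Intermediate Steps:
$O = 475$ ($O = \left(-19\right) \left(-25\right) = 475$)
$h = 36 \sqrt{158}$ ($h = 9 \sqrt{432 + 2096} = 9 \sqrt{2528} = 9 \cdot 4 \sqrt{158} = 36 \sqrt{158} \approx 452.51$)
$O - h = 475 - 36 \sqrt{158}$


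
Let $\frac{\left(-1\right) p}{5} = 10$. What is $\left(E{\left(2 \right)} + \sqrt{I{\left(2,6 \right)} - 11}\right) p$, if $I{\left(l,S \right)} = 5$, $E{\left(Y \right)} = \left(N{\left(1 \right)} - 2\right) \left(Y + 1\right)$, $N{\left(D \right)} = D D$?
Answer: $150 - 50 i \sqrt{6} \approx 150.0 - 122.47 i$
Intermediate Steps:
$N{\left(D \right)} = D^{2}$
$E{\left(Y \right)} = -1 - Y$ ($E{\left(Y \right)} = \left(1^{2} - 2\right) \left(Y + 1\right) = \left(1 - 2\right) \left(1 + Y\right) = - (1 + Y) = -1 - Y$)
$p = -50$ ($p = \left(-5\right) 10 = -50$)
$\left(E{\left(2 \right)} + \sqrt{I{\left(2,6 \right)} - 11}\right) p = \left(\left(-1 - 2\right) + \sqrt{5 - 11}\right) \left(-50\right) = \left(-3 + \sqrt{5 - 11}\right) \left(-50\right) = \left(-3 + \sqrt{-6}\right) \left(-50\right) = \left(-3 + i \sqrt{6}\right) \left(-50\right) = 150 - 50 i \sqrt{6}$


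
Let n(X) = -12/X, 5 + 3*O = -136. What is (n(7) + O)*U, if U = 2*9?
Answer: -6138/7 ≈ -876.86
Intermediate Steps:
O = -47 (O = -5/3 + (1/3)*(-136) = -5/3 - 136/3 = -47)
U = 18
(n(7) + O)*U = (-12/7 - 47)*18 = -341/7*18 = -6138/7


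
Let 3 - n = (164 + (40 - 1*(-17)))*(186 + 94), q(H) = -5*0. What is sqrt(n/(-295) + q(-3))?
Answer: sqrt(18253715)/295 ≈ 14.483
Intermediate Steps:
q(H) = 0
n = -61877 (n = 3 - (164 + (40 - 1*(-17)))*(186 + 94) = 3 - (164 + (40 + 17))*280 = 3 - (164 + 57)*280 = 3 - 221*280 = 3 - 1*61880 = 3 - 61880 = -61877)
sqrt(n/(-295) + q(-3)) = sqrt(-61877/(-295) + 0) = sqrt(-61877*(-1/295) + 0) = sqrt(61877/295 + 0) = sqrt(61877/295) = sqrt(18253715)/295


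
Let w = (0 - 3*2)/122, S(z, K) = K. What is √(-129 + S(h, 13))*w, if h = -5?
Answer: -6*I*√29/61 ≈ -0.52969*I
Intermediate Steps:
w = -3/61 (w = (0 - 6)*(1/122) = -6*1/122 = -3/61 ≈ -0.049180)
√(-129 + S(h, 13))*w = √(-129 + 13)*(-3/61) = √(-116)*(-3/61) = (2*I*√29)*(-3/61) = -6*I*√29/61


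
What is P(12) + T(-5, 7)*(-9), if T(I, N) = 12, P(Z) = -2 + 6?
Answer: -104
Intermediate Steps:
P(Z) = 4
P(12) + T(-5, 7)*(-9) = 4 + 12*(-9) = 4 - 108 = -104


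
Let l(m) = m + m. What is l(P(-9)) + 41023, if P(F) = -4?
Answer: 41015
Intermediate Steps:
l(m) = 2*m
l(P(-9)) + 41023 = 2*(-4) + 41023 = -8 + 41023 = 41015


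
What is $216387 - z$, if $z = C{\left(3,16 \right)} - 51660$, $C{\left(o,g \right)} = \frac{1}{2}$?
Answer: $\frac{536093}{2} \approx 2.6805 \cdot 10^{5}$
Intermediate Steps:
$C{\left(o,g \right)} = \frac{1}{2}$
$z = - \frac{103319}{2}$ ($z = \frac{1}{2} - 51660 = - \frac{103319}{2} \approx -51660.0$)
$216387 - z = 216387 - - \frac{103319}{2} = 216387 + \frac{103319}{2} = \frac{536093}{2}$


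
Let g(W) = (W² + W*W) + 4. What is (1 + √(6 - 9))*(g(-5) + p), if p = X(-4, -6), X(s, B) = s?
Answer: 50 + 50*I*√3 ≈ 50.0 + 86.603*I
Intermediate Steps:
g(W) = 4 + 2*W² (g(W) = (W² + W²) + 4 = 2*W² + 4 = 4 + 2*W²)
p = -4
(1 + √(6 - 9))*(g(-5) + p) = (1 + √(6 - 9))*((4 + 2*(-5)²) - 4) = (1 + √(-3))*((4 + 2*25) - 4) = (1 + I*√3)*((4 + 50) - 4) = (1 + I*√3)*(54 - 4) = (1 + I*√3)*50 = 50 + 50*I*√3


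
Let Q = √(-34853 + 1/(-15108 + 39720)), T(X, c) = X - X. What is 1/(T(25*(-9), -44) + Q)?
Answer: -2*I*√5278055921355/857802035 ≈ -0.0053565*I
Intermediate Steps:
T(X, c) = 0
Q = I*√5278055921355/12306 (Q = √(-34853 + 1/24612) = √(-857802035/24612) = I*√5278055921355/12306 ≈ 186.69*I)
1/(T(25*(-9), -44) + Q) = 1/(0 + I*√5278055921355/12306) = 1/(I*√5278055921355/12306) = -2*I*√5278055921355/857802035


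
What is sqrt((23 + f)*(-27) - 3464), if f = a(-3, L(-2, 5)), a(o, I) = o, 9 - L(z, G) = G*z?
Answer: 2*I*sqrt(1001) ≈ 63.277*I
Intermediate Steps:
L(z, G) = 9 - G*z
f = -3
sqrt((23 + f)*(-27) - 3464) = sqrt((23 - 3)*(-27) - 3464) = sqrt(20*(-27) - 3464) = sqrt(-540 - 3464) = sqrt(-4004) = 2*I*sqrt(1001)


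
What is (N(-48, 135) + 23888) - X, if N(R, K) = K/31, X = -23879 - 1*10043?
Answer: 1792245/31 ≈ 57814.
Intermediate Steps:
X = -33922 (X = -23879 - 10043 = -33922)
N(R, K) = K/31 (N(R, K) = K*(1/31) = K/31)
(N(-48, 135) + 23888) - X = ((1/31)*135 + 23888) - 1*(-33922) = (135/31 + 23888) + 33922 = 740663/31 + 33922 = 1792245/31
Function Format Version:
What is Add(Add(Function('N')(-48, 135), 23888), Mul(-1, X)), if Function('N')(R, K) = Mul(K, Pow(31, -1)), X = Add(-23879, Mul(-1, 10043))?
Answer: Rational(1792245, 31) ≈ 57814.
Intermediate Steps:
X = -33922 (X = Add(-23879, -10043) = -33922)
Function('N')(R, K) = Mul(Rational(1, 31), K) (Function('N')(R, K) = Mul(K, Rational(1, 31)) = Mul(Rational(1, 31), K))
Add(Add(Function('N')(-48, 135), 23888), Mul(-1, X)) = Add(Add(Mul(Rational(1, 31), 135), 23888), Mul(-1, -33922)) = Add(Add(Rational(135, 31), 23888), 33922) = Add(Rational(740663, 31), 33922) = Rational(1792245, 31)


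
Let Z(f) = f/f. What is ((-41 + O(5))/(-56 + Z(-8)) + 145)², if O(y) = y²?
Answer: 63856081/3025 ≈ 21109.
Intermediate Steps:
Z(f) = 1
((-41 + O(5))/(-56 + Z(-8)) + 145)² = ((-41 + 5²)/(-56 + 1) + 145)² = ((-41 + 25)/(-55) + 145)² = (-16*(-1/55) + 145)² = (16/55 + 145)² = (7991/55)² = 63856081/3025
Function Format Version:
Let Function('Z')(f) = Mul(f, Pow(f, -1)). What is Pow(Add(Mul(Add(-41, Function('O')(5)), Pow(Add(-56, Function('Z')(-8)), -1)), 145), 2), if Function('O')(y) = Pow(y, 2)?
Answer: Rational(63856081, 3025) ≈ 21109.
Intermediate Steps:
Function('Z')(f) = 1
Pow(Add(Mul(Add(-41, Function('O')(5)), Pow(Add(-56, Function('Z')(-8)), -1)), 145), 2) = Pow(Add(Mul(Add(-41, Pow(5, 2)), Pow(Add(-56, 1), -1)), 145), 2) = Pow(Add(Mul(Add(-41, 25), Pow(-55, -1)), 145), 2) = Pow(Add(Mul(-16, Rational(-1, 55)), 145), 2) = Pow(Add(Rational(16, 55), 145), 2) = Pow(Rational(7991, 55), 2) = Rational(63856081, 3025)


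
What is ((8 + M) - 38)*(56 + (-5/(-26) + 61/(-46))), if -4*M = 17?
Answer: -2247485/1196 ≈ -1879.2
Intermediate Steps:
M = -17/4 (M = -¼*17 = -17/4 ≈ -4.2500)
((8 + M) - 38)*(56 + (-5/(-26) + 61/(-46))) = ((8 - 17/4) - 38)*(56 + (-5/(-26) + 61/(-46))) = (15/4 - 38)*(56 + (-5*(-1/26) + 61*(-1/46))) = -137*(56 + (5/26 - 61/46))/4 = -137*(56 - 339/299)/4 = -137/4*16405/299 = -2247485/1196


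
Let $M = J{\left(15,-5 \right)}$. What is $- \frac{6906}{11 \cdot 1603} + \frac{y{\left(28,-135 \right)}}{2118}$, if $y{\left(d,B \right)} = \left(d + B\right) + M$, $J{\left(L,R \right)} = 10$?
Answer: $- \frac{16337309}{37346694} \approx -0.43745$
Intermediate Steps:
$M = 10$
$y{\left(d,B \right)} = 10 + B + d$ ($y{\left(d,B \right)} = \left(d + B\right) + 10 = \left(B + d\right) + 10 = 10 + B + d$)
$- \frac{6906}{11 \cdot 1603} + \frac{y{\left(28,-135 \right)}}{2118} = - \frac{6906}{11 \cdot 1603} + \frac{10 - 135 + 28}{2118} = - \frac{6906}{17633} - \frac{97}{2118} = - \frac{16337309}{37346694}$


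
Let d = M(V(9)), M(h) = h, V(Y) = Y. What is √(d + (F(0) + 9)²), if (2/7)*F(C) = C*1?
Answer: 3*√10 ≈ 9.4868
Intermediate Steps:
F(C) = 7*C/2 (F(C) = 7*(C*1)/2 = 7*C/2)
d = 9
√(d + (F(0) + 9)²) = √(9 + ((7/2)*0 + 9)²) = √(9 + (0 + 9)²) = √(9 + 9²) = √(9 + 81) = √90 = 3*√10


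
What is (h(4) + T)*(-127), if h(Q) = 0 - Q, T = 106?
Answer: -12954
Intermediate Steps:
h(Q) = -Q
(h(4) + T)*(-127) = (-1*4 + 106)*(-127) = (-4 + 106)*(-127) = 102*(-127) = -12954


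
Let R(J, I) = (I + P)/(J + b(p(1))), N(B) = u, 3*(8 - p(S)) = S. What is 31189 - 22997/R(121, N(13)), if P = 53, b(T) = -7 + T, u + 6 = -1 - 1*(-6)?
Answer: -271417/12 ≈ -22618.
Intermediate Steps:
u = -1 (u = -6 + (-1 - 1*(-6)) = -6 + (-1 + 6) = -6 + 5 = -1)
p(S) = 8 - S/3
N(B) = -1
R(J, I) = (53 + I)/(⅔ + J) (R(J, I) = (I + 53)/(J + (-7 + (8 - ⅓*1))) = (53 + I)/(J + (-7 + (8 - ⅓))) = (53 + I)/(J + (-7 + 23/3)) = (53 + I)/(J + ⅔) = (53 + I)/(⅔ + J))
31189 - 22997/R(121, N(13)) = 31189 - 22997/(3*(53 - 1)/(2 + 3*121)) = 31189 - 22997/(3*52/(2 + 363)) = 31189 - 22997/(3*52/365) = 31189 - 22997/(3*(1/365)*52) = 31189 - 22997/156/365 = 31189 - 22997*365/156 = 31189 - 1*645685/12 = 31189 - 645685/12 = -271417/12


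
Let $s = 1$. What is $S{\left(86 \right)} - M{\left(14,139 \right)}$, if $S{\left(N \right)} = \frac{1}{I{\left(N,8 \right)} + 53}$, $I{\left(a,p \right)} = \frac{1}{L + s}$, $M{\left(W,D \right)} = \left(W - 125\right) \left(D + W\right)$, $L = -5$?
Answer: $\frac{3583417}{211} \approx 16983.0$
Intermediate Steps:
$M{\left(W,D \right)} = \left(-125 + W\right) \left(D + W\right)$
$I{\left(a,p \right)} = - \frac{1}{4}$ ($I{\left(a,p \right)} = \frac{1}{-5 + 1} = \frac{1}{-4} = - \frac{1}{4}$)
$S{\left(N \right)} = \frac{4}{211}$ ($S{\left(N \right)} = \frac{1}{- \frac{1}{4} + 53} = \frac{1}{\frac{211}{4}} = \frac{4}{211}$)
$S{\left(86 \right)} - M{\left(14,139 \right)} = \frac{4}{211} - \left(14^{2} - 17375 - 1750 + 139 \cdot 14\right) = \frac{4}{211} - \left(196 - 17375 - 1750 + 1946\right) = \frac{4}{211} - -16983 = \frac{4}{211} + 16983 = \frac{3583417}{211}$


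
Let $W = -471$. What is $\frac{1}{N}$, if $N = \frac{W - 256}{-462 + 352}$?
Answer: $\frac{110}{727} \approx 0.15131$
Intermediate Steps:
$N = \frac{727}{110}$ ($N = \frac{-471 - 256}{-462 + 352} = - \frac{727}{-110} = \left(-727\right) \left(- \frac{1}{110}\right) = \frac{727}{110} \approx 6.6091$)
$\frac{1}{N} = \frac{1}{\frac{727}{110}} = \frac{110}{727}$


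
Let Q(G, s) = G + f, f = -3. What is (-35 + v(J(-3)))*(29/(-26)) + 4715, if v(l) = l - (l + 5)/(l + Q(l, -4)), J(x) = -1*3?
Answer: 556585/117 ≈ 4757.1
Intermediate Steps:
J(x) = -3
Q(G, s) = -3 + G (Q(G, s) = G - 3 = -3 + G)
v(l) = l - (5 + l)/(-3 + 2*l) (v(l) = l - (l + 5)/(l + (-3 + l)) = l - (5 + l)/(-3 + 2*l))
(-35 + v(J(-3)))*(29/(-26)) + 4715 = (-35 + (-5 - 4*(-3) + 2*(-3)**2)/(-3 + 2*(-3)))*(29/(-26)) + 4715 = (-35 + (-5 + 12 + 2*9)/(-3 - 6))*(29*(-1/26)) + 4715 = (-35 + (-5 + 12 + 18)/(-9))*(-29/26) + 4715 = (-35 - 1/9*25)*(-29/26) + 4715 = (-35 - 25/9)*(-29/26) + 4715 = -340/9*(-29/26) + 4715 = 4930/117 + 4715 = 556585/117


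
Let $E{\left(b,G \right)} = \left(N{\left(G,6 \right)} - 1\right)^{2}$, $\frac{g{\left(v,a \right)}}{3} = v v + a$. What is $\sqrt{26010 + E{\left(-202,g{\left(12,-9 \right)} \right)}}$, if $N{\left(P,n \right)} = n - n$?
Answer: $37 \sqrt{19} \approx 161.28$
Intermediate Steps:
$N{\left(P,n \right)} = 0$
$g{\left(v,a \right)} = 3 a + 3 v^{2}$ ($g{\left(v,a \right)} = 3 \left(v v + a\right) = 3 \left(v^{2} + a\right) = 3 \left(a + v^{2}\right) = 3 a + 3 v^{2}$)
$E{\left(b,G \right)} = 1$ ($E{\left(b,G \right)} = \left(0 - 1\right)^{2} = \left(-1\right)^{2} = 1$)
$\sqrt{26010 + E{\left(-202,g{\left(12,-9 \right)} \right)}} = \sqrt{26010 + 1} = \sqrt{26011} = 37 \sqrt{19}$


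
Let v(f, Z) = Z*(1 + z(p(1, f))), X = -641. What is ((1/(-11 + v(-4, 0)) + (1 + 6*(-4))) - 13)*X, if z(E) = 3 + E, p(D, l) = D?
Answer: 254477/11 ≈ 23134.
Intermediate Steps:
v(f, Z) = 5*Z (v(f, Z) = Z*(1 + (3 + 1)) = Z*(1 + 4) = Z*5 = 5*Z)
((1/(-11 + v(-4, 0)) + (1 + 6*(-4))) - 13)*X = ((1/(-11 + 5*0) + (1 + 6*(-4))) - 13)*(-641) = ((1/(-11 + 0) + (1 - 24)) - 13)*(-641) = ((1/(-11) - 23) - 13)*(-641) = ((-1/11 - 23) - 13)*(-641) = (-254/11 - 13)*(-641) = -397/11*(-641) = 254477/11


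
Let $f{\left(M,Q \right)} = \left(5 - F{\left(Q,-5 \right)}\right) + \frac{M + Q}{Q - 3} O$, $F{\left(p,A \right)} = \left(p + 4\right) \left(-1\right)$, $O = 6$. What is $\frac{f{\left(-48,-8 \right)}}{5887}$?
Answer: $\frac{347}{64757} \approx 0.0053585$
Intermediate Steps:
$F{\left(p,A \right)} = -4 - p$ ($F{\left(p,A \right)} = \left(4 + p\right) \left(-1\right) = -4 - p$)
$f{\left(M,Q \right)} = 9 + Q + \frac{6 \left(M + Q\right)}{-3 + Q}$ ($f{\left(M,Q \right)} = \left(5 - \left(-4 - Q\right)\right) + \frac{M + Q}{Q - 3} \cdot 6 = \left(5 + \left(4 + Q\right)\right) + \frac{M + Q}{-3 + Q} 6 = \left(9 + Q\right) + \frac{M + Q}{-3 + Q} 6 = \left(9 + Q\right) + \frac{6 \left(M + Q\right)}{-3 + Q} = 9 + Q + \frac{6 \left(M + Q\right)}{-3 + Q}$)
$\frac{f{\left(-48,-8 \right)}}{5887} = \frac{\frac{1}{-3 - 8} \left(-27 + \left(-8\right)^{2} + 6 \left(-48\right) + 12 \left(-8\right)\right)}{5887} = \frac{-27 + 64 - 288 - 96}{-11} \cdot \frac{1}{5887} = \left(- \frac{1}{11}\right) \left(-347\right) \frac{1}{5887} = \frac{347}{11} \cdot \frac{1}{5887} = \frac{347}{64757}$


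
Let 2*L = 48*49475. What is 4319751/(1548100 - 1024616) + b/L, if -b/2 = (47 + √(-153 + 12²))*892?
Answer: 635672406371/77698112700 - 223*I/49475 ≈ 8.1813 - 0.0045073*I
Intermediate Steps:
b = -83848 - 5352*I (b = -2*(47 + √(-153 + 12²))*892 = -2*(47 + √(-153 + 144))*892 = -2*(47 + √(-9))*892 = -2*(47 + 3*I)*892 = -2*(41924 + 2676*I) = -83848 - 5352*I ≈ -83848.0 - 5352.0*I)
L = 1187400 (L = (48*49475)/2 = (½)*2374800 = 1187400)
4319751/(1548100 - 1024616) + b/L = 4319751/(1548100 - 1024616) + (-83848 - 5352*I)/1187400 = 4319751/523484 + (-83848 - 5352*I)*(1/1187400) = 4319751*(1/523484) + (-10481/148425 - 223*I/49475) = 4319751/523484 + (-10481/148425 - 223*I/49475) = 635672406371/77698112700 - 223*I/49475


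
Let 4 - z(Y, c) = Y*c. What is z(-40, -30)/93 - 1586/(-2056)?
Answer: -1155739/95604 ≈ -12.089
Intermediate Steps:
z(Y, c) = 4 - Y*c
z(-40, -30)/93 - 1586/(-2056) = (4 - 1*(-40)*(-30))/93 - 1586/(-2056) = (4 - 1200)*(1/93) - 1586*(-1/2056) = -1196*1/93 + 793/1028 = -1196/93 + 793/1028 = -1155739/95604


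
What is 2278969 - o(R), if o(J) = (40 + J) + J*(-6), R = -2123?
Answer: 2268314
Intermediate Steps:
o(J) = 40 - 5*J (o(J) = (40 + J) - 6*J = 40 - 5*J)
2278969 - o(R) = 2278969 - (40 - 5*(-2123)) = 2278969 - (40 + 10615) = 2278969 - 1*10655 = 2278969 - 10655 = 2268314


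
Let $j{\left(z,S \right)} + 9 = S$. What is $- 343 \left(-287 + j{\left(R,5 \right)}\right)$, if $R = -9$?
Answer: $99813$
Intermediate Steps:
$j{\left(z,S \right)} = -9 + S$
$- 343 \left(-287 + j{\left(R,5 \right)}\right) = - 343 \left(-287 + \left(-9 + 5\right)\right) = - 343 \left(-287 - 4\right) = \left(-343\right) \left(-291\right) = 99813$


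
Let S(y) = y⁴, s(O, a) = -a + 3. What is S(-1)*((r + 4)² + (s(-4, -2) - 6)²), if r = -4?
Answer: 1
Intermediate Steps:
s(O, a) = 3 - a
S(-1)*((r + 4)² + (s(-4, -2) - 6)²) = (-1)⁴*((-4 + 4)² + ((3 - 1*(-2)) - 6)²) = 1*(0² + ((3 + 2) - 6)²) = 1*(0 + (5 - 6)²) = 1*(0 + (-1)²) = 1*(0 + 1) = 1*1 = 1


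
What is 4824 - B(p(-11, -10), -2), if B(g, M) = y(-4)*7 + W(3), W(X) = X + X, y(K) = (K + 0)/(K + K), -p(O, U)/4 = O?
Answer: 9629/2 ≈ 4814.5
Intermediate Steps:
p(O, U) = -4*O
y(K) = ½ (y(K) = K/((2*K)) = K*(1/(2*K)) = ½)
W(X) = 2*X
B(g, M) = 19/2 (B(g, M) = (½)*7 + 2*3 = 7/2 + 6 = 19/2)
4824 - B(p(-11, -10), -2) = 4824 - 1*19/2 = 4824 - 19/2 = 9629/2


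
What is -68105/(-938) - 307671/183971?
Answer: 12240749557/172564798 ≈ 70.934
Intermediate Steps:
-68105/(-938) - 307671/183971 = -68105*(-1/938) - 307671*1/183971 = 68105/938 - 307671/183971 = 12240749557/172564798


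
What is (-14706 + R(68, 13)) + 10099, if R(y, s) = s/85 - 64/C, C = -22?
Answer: -4304682/935 ≈ -4603.9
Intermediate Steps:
R(y, s) = 32/11 + s/85 (R(y, s) = s/85 - 64/(-22) = s*(1/85) - 64*(-1/22) = s/85 + 32/11 = 32/11 + s/85)
(-14706 + R(68, 13)) + 10099 = (-14706 + (32/11 + (1/85)*13)) + 10099 = (-14706 + (32/11 + 13/85)) + 10099 = (-14706 + 2863/935) + 10099 = -13747247/935 + 10099 = -4304682/935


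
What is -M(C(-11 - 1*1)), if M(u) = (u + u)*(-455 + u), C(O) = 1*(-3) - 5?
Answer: -7408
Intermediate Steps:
C(O) = -8 (C(O) = -3 - 5 = -8)
M(u) = 2*u*(-455 + u) (M(u) = (2*u)*(-455 + u) = 2*u*(-455 + u))
-M(C(-11 - 1*1)) = -2*(-8)*(-455 - 8) = -2*(-8)*(-463) = -1*7408 = -7408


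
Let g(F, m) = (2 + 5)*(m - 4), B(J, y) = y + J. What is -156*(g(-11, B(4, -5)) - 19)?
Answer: 8424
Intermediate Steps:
B(J, y) = J + y
g(F, m) = -28 + 7*m (g(F, m) = 7*(-4 + m) = -28 + 7*m)
-156*(g(-11, B(4, -5)) - 19) = -156*((-28 + 7*(4 - 5)) - 19) = -156*((-28 + 7*(-1)) - 19) = -156*((-28 - 7) - 19) = -156*(-35 - 19) = -156*(-54) = 8424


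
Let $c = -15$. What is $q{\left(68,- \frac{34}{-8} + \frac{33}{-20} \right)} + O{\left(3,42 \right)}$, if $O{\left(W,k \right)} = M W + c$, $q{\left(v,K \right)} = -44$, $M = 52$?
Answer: $97$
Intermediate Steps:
$O{\left(W,k \right)} = -15 + 52 W$ ($O{\left(W,k \right)} = 52 W - 15 = -15 + 52 W$)
$q{\left(68,- \frac{34}{-8} + \frac{33}{-20} \right)} + O{\left(3,42 \right)} = -44 + \left(-15 + 52 \cdot 3\right) = -44 + \left(-15 + 156\right) = -44 + 141 = 97$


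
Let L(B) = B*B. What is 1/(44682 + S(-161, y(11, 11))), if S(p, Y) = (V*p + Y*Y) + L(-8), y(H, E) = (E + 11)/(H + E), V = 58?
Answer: 1/35409 ≈ 2.8241e-5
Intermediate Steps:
L(B) = B²
y(H, E) = (11 + E)/(E + H)
S(p, Y) = 64 + Y² + 58*p (S(p, Y) = (58*p + Y*Y) + (-8)² = (58*p + Y²) + 64 = (Y² + 58*p) + 64 = 64 + Y² + 58*p)
1/(44682 + S(-161, y(11, 11))) = 1/(44682 + (64 + ((11 + 11)/(11 + 11))² + 58*(-161))) = 1/(44682 + (64 + (22/22)² - 9338)) = 1/(44682 + (64 + ((1/22)*22)² - 9338)) = 1/(44682 + (64 + 1² - 9338)) = 1/(44682 + (64 + 1 - 9338)) = 1/(44682 - 9273) = 1/35409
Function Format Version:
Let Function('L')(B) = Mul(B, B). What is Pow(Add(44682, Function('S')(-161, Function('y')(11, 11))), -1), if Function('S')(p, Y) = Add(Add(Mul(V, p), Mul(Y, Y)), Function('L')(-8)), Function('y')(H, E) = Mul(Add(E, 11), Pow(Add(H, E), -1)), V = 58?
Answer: Rational(1, 35409) ≈ 2.8241e-5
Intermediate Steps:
Function('L')(B) = Pow(B, 2)
Function('y')(H, E) = Mul(Pow(Add(E, H), -1), Add(11, E)) (Function('y')(H, E) = Mul(Add(11, E), Pow(Add(E, H), -1)) = Mul(Pow(Add(E, H), -1), Add(11, E)))
Function('S')(p, Y) = Add(64, Pow(Y, 2), Mul(58, p)) (Function('S')(p, Y) = Add(Add(Mul(58, p), Mul(Y, Y)), Pow(-8, 2)) = Add(Add(Mul(58, p), Pow(Y, 2)), 64) = Add(Add(Pow(Y, 2), Mul(58, p)), 64) = Add(64, Pow(Y, 2), Mul(58, p)))
Pow(Add(44682, Function('S')(-161, Function('y')(11, 11))), -1) = Pow(Add(44682, Add(64, Pow(Mul(Pow(Add(11, 11), -1), Add(11, 11)), 2), Mul(58, -161))), -1) = Pow(Add(44682, Add(64, Pow(Mul(Pow(22, -1), 22), 2), -9338)), -1) = Pow(Add(44682, Add(64, Pow(Mul(Rational(1, 22), 22), 2), -9338)), -1) = Pow(Add(44682, Add(64, Pow(1, 2), -9338)), -1) = Pow(Add(44682, Add(64, 1, -9338)), -1) = Pow(Add(44682, -9273), -1) = Pow(35409, -1) = Rational(1, 35409)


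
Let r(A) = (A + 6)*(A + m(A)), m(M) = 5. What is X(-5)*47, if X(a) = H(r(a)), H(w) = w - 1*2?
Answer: -94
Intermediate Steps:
r(A) = (5 + A)*(6 + A) (r(A) = (A + 6)*(A + 5) = (6 + A)*(5 + A) = (5 + A)*(6 + A))
H(w) = -2 + w (H(w) = w - 2 = -2 + w)
X(a) = 28 + a**2 + 11*a (X(a) = -2 + (30 + a**2 + 11*a) = 28 + a**2 + 11*a)
X(-5)*47 = (28 + (-5)**2 + 11*(-5))*47 = (28 + 25 - 55)*47 = -2*47 = -94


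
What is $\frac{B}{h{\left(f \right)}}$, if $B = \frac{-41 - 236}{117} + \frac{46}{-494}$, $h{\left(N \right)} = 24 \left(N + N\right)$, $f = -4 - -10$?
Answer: $- \frac{2735}{320112} \approx -0.0085439$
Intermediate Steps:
$f = 6$ ($f = -4 + 10 = 6$)
$h{\left(N \right)} = 48 N$ ($h{\left(N \right)} = 24 \cdot 2 N = 48 N$)
$B = - \frac{5470}{2223}$ ($B = \left(-41 - 236\right) \frac{1}{117} + 46 \left(- \frac{1}{494}\right) = \left(-277\right) \frac{1}{117} - \frac{23}{247} = - \frac{277}{117} - \frac{23}{247} = - \frac{5470}{2223} \approx -2.4606$)
$\frac{B}{h{\left(f \right)}} = - \frac{5470}{2223 \cdot 48 \cdot 6} = - \frac{5470}{2223 \cdot 288} = \left(- \frac{5470}{2223}\right) \frac{1}{288} = - \frac{2735}{320112}$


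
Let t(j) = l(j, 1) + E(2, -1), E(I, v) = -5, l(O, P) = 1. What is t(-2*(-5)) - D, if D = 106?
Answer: -110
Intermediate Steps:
t(j) = -4 (t(j) = 1 - 5 = -4)
t(-2*(-5)) - D = -4 - 1*106 = -4 - 106 = -110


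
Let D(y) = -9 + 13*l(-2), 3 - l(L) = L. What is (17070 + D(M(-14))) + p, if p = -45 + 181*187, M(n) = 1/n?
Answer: 50928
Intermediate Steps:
l(L) = 3 - L
p = 33802 (p = -45 + 33847 = 33802)
D(y) = 56 (D(y) = -9 + 13*(3 - 1*(-2)) = -9 + 13*(3 + 2) = -9 + 13*5 = -9 + 65 = 56)
(17070 + D(M(-14))) + p = (17070 + 56) + 33802 = 17126 + 33802 = 50928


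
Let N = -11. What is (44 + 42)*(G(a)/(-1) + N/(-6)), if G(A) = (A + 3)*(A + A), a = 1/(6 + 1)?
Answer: 11825/147 ≈ 80.442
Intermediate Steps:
a = ⅐ (a = 1/7 = ⅐ ≈ 0.14286)
G(A) = 2*A*(3 + A) (G(A) = (3 + A)*(2*A) = 2*A*(3 + A))
(44 + 42)*(G(a)/(-1) + N/(-6)) = (44 + 42)*((2*(⅐)*(3 + ⅐))/(-1) - 11/(-6)) = 86*((2*(⅐)*(22/7))*(-1) - 11*(-⅙)) = 86*((44/49)*(-1) + 11/6) = 86*(-44/49 + 11/6) = 86*(275/294) = 11825/147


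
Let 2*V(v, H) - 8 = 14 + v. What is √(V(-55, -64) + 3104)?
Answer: 5*√494/2 ≈ 55.565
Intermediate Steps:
V(v, H) = 11 + v/2 (V(v, H) = 4 + (14 + v)/2 = 4 + (7 + v/2) = 11 + v/2)
√(V(-55, -64) + 3104) = √((11 + (½)*(-55)) + 3104) = √((11 - 55/2) + 3104) = √(-33/2 + 3104) = √(6175/2) = 5*√494/2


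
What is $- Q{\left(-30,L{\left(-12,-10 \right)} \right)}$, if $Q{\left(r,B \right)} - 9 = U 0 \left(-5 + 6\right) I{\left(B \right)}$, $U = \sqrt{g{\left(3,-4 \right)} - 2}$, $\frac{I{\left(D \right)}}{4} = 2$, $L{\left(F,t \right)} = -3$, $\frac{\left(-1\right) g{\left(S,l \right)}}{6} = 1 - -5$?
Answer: $-9$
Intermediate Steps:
$g{\left(S,l \right)} = -36$ ($g{\left(S,l \right)} = - 6 \left(1 - -5\right) = - 6 \left(1 + 5\right) = \left(-6\right) 6 = -36$)
$I{\left(D \right)} = 8$ ($I{\left(D \right)} = 4 \cdot 2 = 8$)
$U = i \sqrt{38}$ ($U = \sqrt{-36 - 2} = \sqrt{-38} = i \sqrt{38} \approx 6.1644 i$)
$Q{\left(r,B \right)} = 9$ ($Q{\left(r,B \right)} = 9 + i \sqrt{38} \cdot 0 \left(-5 + 6\right) 8 = 9 + i \sqrt{38} \cdot 0 \cdot 1 \cdot 8 = 9 + i \sqrt{38} \cdot 0 \cdot 8 = 9 + 0 \cdot 8 = 9 + 0 = 9$)
$- Q{\left(-30,L{\left(-12,-10 \right)} \right)} = \left(-1\right) 9 = -9$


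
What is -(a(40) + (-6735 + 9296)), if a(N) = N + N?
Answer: -2641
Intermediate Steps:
a(N) = 2*N
-(a(40) + (-6735 + 9296)) = -(2*40 + (-6735 + 9296)) = -(80 + 2561) = -1*2641 = -2641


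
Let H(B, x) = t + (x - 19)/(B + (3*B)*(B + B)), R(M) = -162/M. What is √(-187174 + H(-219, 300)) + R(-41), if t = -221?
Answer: 162/41 + 2*I*√3873608162944962/287547 ≈ 3.9512 + 432.89*I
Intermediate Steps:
H(B, x) = -221 + (-19 + x)/(B + 6*B²) (H(B, x) = -221 + (x - 19)/(B + (3*B)*(B + B)) = -221 + (-19 + x)/(B + (3*B)*(2*B)) = -221 + (-19 + x)/(B + 6*B²))
√(-187174 + H(-219, 300)) + R(-41) = √(-187174 + (-19 + 300 - 1326*(-219)² - 221*(-219))/((-219)*(1 + 6*(-219)))) - 162/(-41) = √(-187174 - (-19 + 300 - 1326*47961 + 48399)/(219*(1 - 1314))) - 162*(-1/41) = √(-187174 - 1/219*(-19 + 300 - 63596286 + 48399)/(-1313)) + 162/41 = √(-187174 - 1/219*(-1/1313)*(-63547606)) + 162/41 = √(-187174 - 63547606/287547) + 162/41 = √(-53884869784/287547) + 162/41 = 2*I*√3873608162944962/287547 + 162/41 = 162/41 + 2*I*√3873608162944962/287547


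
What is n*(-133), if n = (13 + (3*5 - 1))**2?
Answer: -96957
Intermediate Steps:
n = 729 (n = (13 + (15 - 1))**2 = (13 + 14)**2 = 27**2 = 729)
n*(-133) = 729*(-133) = -96957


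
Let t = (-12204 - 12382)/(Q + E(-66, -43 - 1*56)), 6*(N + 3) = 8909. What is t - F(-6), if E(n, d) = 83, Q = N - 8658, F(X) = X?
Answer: 402870/42559 ≈ 9.4662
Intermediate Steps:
N = 8891/6 (N = -3 + (⅙)*8909 = -3 + 8909/6 = 8891/6 ≈ 1481.8)
Q = -43057/6 (Q = 8891/6 - 8658 = -43057/6 ≈ -7176.2)
t = 147516/42559 (t = (-12204 - 12382)/(-43057/6 + 83) = -24586/(-42559/6) = -24586*(-6/42559) = 147516/42559 ≈ 3.4662)
t - F(-6) = 147516/42559 - 1*(-6) = 147516/42559 + 6 = 402870/42559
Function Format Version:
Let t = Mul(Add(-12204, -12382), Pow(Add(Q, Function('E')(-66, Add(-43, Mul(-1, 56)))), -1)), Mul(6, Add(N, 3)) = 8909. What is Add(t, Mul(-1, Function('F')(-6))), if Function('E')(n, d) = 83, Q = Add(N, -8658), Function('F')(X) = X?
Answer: Rational(402870, 42559) ≈ 9.4662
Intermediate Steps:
N = Rational(8891, 6) (N = Add(-3, Mul(Rational(1, 6), 8909)) = Add(-3, Rational(8909, 6)) = Rational(8891, 6) ≈ 1481.8)
Q = Rational(-43057, 6) (Q = Add(Rational(8891, 6), -8658) = Rational(-43057, 6) ≈ -7176.2)
t = Rational(147516, 42559) (t = Mul(Add(-12204, -12382), Pow(Add(Rational(-43057, 6), 83), -1)) = Mul(-24586, Pow(Rational(-42559, 6), -1)) = Mul(-24586, Rational(-6, 42559)) = Rational(147516, 42559) ≈ 3.4662)
Add(t, Mul(-1, Function('F')(-6))) = Add(Rational(147516, 42559), Mul(-1, -6)) = Add(Rational(147516, 42559), 6) = Rational(402870, 42559)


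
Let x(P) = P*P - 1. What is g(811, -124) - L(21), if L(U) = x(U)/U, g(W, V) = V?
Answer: -3044/21 ≈ -144.95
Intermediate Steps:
x(P) = -1 + P² (x(P) = P² - 1 = -1 + P²)
L(U) = (-1 + U²)/U
g(811, -124) - L(21) = -124 - (21 - 1/21) = -124 - 1*440/21 = -124 - 440/21 = -3044/21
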